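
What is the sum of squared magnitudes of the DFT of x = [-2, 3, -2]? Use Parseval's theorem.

Parseval: Σ|x[n]|² = (1/N)Σ|X[k]|², so Σ|X[k]|² = N·Σ|x[n]|² = 3·17.0000

Σ|X[k]|² = N·Σ|x[n]|² = 3·17.0000 = 51.0000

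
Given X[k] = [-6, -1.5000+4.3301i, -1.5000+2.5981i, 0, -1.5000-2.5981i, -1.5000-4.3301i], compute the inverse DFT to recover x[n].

x[n] = (1/6) Σ(k=0 to 5) X[k] · e^(2πikn/6)

Computing each x[n]:
x[0] = -2
x[1] = -3
x[2] = -1
x[3] = -1
x[4] = 0
x[5] = 1

x = [-2, -3, -1, -1, 0, 1]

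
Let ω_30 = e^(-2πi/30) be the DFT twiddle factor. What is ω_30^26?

ω_30^26 = e^(-2πi·26/30)
= cos(-2π·26/30) + i·sin(-2π·26/30)
= cos(-52π/30) + i·sin(-52π/30)

ω_30^26 = cos(-52π/30) + i·sin(-52π/30) = 0.6691+0.7431i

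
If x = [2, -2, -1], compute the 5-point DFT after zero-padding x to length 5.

Original 3-point DFT: [-1, 3.5000+0.8660i, 3.5000-0.8660i]
Zero-padded 5-point DFT provides frequency interpolation.

DFT_5([x, 0, ...]) = [-1, 2.1910+2.4899i, 3.3090+0.2245i, 3.3090-0.2245i, 2.1910-2.4899i]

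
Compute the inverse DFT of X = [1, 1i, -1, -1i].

x[n] = (1/4) Σ(k=0 to 3) X[k] · e^(2πikn/4)

Computing each x[n]:
x[0] = 0
x[1] = 0
x[2] = 0
x[3] = 1

x = [0, 0, 0, 1]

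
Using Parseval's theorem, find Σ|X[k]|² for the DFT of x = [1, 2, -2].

Parseval: Σ|x[n]|² = (1/N)Σ|X[k]|², so Σ|X[k]|² = N·Σ|x[n]|² = 3·9.0000

Σ|X[k]|² = N·Σ|x[n]|² = 3·9.0000 = 27.0000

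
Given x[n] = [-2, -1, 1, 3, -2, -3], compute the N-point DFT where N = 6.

X[k] = Σ(n=0 to 5) x[n] · ω_6^(nk)
where ω_6 = e^(-2πi/6)

Computing each X[k]:
X[0] = -4
X[1] = -6.5000-4.3301i
X[2] = 3.5000+0.8660i
X[3] = -2
X[4] = 3.5000-0.8660i
X[5] = -6.5000+4.3301i

X = [-4, -6.5000-4.3301i, 3.5000+0.8660i, -2, 3.5000-0.8660i, -6.5000+4.3301i]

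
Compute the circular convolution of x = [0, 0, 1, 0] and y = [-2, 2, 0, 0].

(x ⊛ y)[n] = Σ(m=0 to 3) x[m] · y[(n-m) mod 4]

Computing each output sample:
(x ⊛ y)[0] = 0
(x ⊛ y)[1] = 0
(x ⊛ y)[2] = -2
(x ⊛ y)[3] = 2

x ⊛ y = [0, 0, -2, 2]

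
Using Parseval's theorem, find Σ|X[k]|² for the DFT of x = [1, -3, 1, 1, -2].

Parseval: Σ|x[n]|² = (1/N)Σ|X[k]|², so Σ|X[k]|² = N·Σ|x[n]|² = 5·16.0000

Σ|X[k]|² = N·Σ|x[n]|² = 5·16.0000 = 80.0000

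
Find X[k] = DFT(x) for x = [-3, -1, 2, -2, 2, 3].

X[k] = Σ(n=0 to 5) x[n] · ω_6^(nk)
where ω_6 = e^(-2πi/6)

Computing each X[k]:
X[0] = 1
X[1] = -2.0000+3.4641i
X[2] = -8.0000+3.4641i
X[3] = 1
X[4] = -8.0000-3.4641i
X[5] = -2.0000-3.4641i

X = [1, -2.0000+3.4641i, -8.0000+3.4641i, 1, -8.0000-3.4641i, -2.0000-3.4641i]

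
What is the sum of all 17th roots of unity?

Sum of all nth roots of unity equals 0 for n > 1 (geometric series with r ≠ 1).

0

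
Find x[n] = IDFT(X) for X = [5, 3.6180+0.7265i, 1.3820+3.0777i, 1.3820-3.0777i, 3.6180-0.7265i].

x[n] = (1/5) Σ(k=0 to 4) X[k] · e^(2πikn/5)

Computing each x[n]:
x[0] = 3
x[1] = 0
x[2] = 1
x[3] = -1
x[4] = 2

x = [3, 0, 1, -1, 2]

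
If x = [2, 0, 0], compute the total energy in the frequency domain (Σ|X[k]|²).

Parseval: Σ|x[n]|² = (1/N)Σ|X[k]|², so Σ|X[k]|² = N·Σ|x[n]|² = 3·4.0000

Σ|X[k]|² = N·Σ|x[n]|² = 3·4.0000 = 12.0000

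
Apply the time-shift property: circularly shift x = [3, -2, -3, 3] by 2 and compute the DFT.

Time shift by 2: X_shifted[k] = ω_4^(2k) · X[k]
Shifted x = [-3, 3, 3, -2]

DFT(x[n-2]) = [1, -6-5i, -1, -6+5i]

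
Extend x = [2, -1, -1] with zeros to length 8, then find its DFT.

Original 3-point DFT: [0, 3, 3]
Zero-padded 8-point DFT provides frequency interpolation.

DFT_8([x, 0, ...]) = [0, 1.2929+1.7071i, 3+1i, 2.7071-0.2929i, 2, 2.7071+0.2929i, 3-1i, 1.2929-1.7071i]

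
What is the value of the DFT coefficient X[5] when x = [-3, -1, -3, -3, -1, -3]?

X[5] = Σ(n=0 to 5) x[n] · ω_6^(5n) where ω_6 = e^(-2πi/6)
= (-3)·ω_6^0 + (-1)·ω_6^5 + (-3)·ω_6^10 + (-3)·ω_6^15 + (-1)·ω_6^20 + (-3)·ω_6^25

X[5] = 0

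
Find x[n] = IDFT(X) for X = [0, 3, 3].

x[n] = (1/3) Σ(k=0 to 2) X[k] · e^(2πikn/3)

Computing each x[n]:
x[0] = 2
x[1] = -1
x[2] = -1

x = [2, -1, -1]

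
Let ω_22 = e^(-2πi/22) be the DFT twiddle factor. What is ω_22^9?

ω_22^9 = e^(-2πi·9/22)
= cos(-2π·9/22) + i·sin(-2π·9/22)
= cos(-18π/22) + i·sin(-18π/22)

ω_22^9 = cos(-18π/22) + i·sin(-18π/22) = -0.8413-0.5406i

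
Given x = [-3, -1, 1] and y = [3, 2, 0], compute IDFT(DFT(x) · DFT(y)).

(x ⊛ y)[n] = Σ(m=0 to 2) x[m] · y[(n-m) mod 3]

Computing each output sample:
(x ⊛ y)[0] = -7
(x ⊛ y)[1] = -9
(x ⊛ y)[2] = 1

x ⊛ y = [-7, -9, 1]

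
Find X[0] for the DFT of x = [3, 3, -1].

X[0] = Σ(n=0 to 2) x[n] · ω_3^0 = Σ x[n]
= (3) + (3) + (-1)

X[0] = 5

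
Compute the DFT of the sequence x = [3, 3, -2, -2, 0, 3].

X[k] = Σ(n=0 to 5) x[n] · ω_6^(nk)
where ω_6 = e^(-2πi/6)

Computing each X[k]:
X[0] = 5
X[1] = 9.0000+1.7321i
X[2] = -1.0000-1.7321i
X[3] = -3
X[4] = -1.0000+1.7321i
X[5] = 9.0000-1.7321i

X = [5, 9.0000+1.7321i, -1.0000-1.7321i, -3, -1.0000+1.7321i, 9.0000-1.7321i]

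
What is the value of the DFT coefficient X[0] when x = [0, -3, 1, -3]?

X[0] = Σ(n=0 to 3) x[n] · ω_4^0 = Σ x[n]
= (0) + (-3) + (1) + (-3)

X[0] = -5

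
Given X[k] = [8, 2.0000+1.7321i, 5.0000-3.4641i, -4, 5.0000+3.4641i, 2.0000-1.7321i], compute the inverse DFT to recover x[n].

x[n] = (1/6) Σ(k=0 to 5) X[k] · e^(2πikn/6)

Computing each x[n]:
x[0] = 3
x[1] = 2
x[2] = -2
x[3] = 3
x[4] = 1
x[5] = 1

x = [3, 2, -2, 3, 1, 1]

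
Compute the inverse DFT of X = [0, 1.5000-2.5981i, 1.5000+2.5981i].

x[n] = (1/3) Σ(k=0 to 2) X[k] · e^(2πikn/3)

Computing each x[n]:
x[0] = 1
x[1] = 1
x[2] = -2

x = [1, 1, -2]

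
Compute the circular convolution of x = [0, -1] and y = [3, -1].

(x ⊛ y)[n] = Σ(m=0 to 1) x[m] · y[(n-m) mod 2]

Computing each output sample:
(x ⊛ y)[0] = 1
(x ⊛ y)[1] = -3

x ⊛ y = [1, -3]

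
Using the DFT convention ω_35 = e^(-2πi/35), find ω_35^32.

ω_35^32 = e^(-2πi·32/35)
= cos(-2π·32/35) + i·sin(-2π·32/35)
= cos(-64π/35) + i·sin(-64π/35)

ω_35^32 = cos(-64π/35) + i·sin(-64π/35) = 0.8584+0.5129i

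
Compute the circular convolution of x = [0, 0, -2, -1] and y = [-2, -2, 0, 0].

(x ⊛ y)[n] = Σ(m=0 to 3) x[m] · y[(n-m) mod 4]

Computing each output sample:
(x ⊛ y)[0] = 2
(x ⊛ y)[1] = 0
(x ⊛ y)[2] = 4
(x ⊛ y)[3] = 6

x ⊛ y = [2, 0, 4, 6]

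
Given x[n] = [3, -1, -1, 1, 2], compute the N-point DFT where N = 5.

X[k] = Σ(n=0 to 4) x[n] · ω_5^(nk)
where ω_5 = e^(-2πi/5)

Computing each X[k]:
X[0] = 4
X[1] = 3.3090+4.0287i
X[2] = 2.1910-0.1388i
X[3] = 2.1910+0.1388i
X[4] = 3.3090-4.0287i

X = [4, 3.3090+4.0287i, 2.1910-0.1388i, 2.1910+0.1388i, 3.3090-4.0287i]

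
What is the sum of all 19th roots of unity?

Sum of all nth roots of unity equals 0 for n > 1 (geometric series with r ≠ 1).

0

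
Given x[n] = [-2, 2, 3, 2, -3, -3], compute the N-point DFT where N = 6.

X[k] = Σ(n=0 to 5) x[n] · ω_6^(nk)
where ω_6 = e^(-2πi/6)

Computing each X[k]:
X[0] = -1
X[1] = -4.5000-9.5263i
X[2] = 0.5000+0.8660i
X[3] = -3
X[4] = 0.5000-0.8660i
X[5] = -4.5000+9.5263i

X = [-1, -4.5000-9.5263i, 0.5000+0.8660i, -3, 0.5000-0.8660i, -4.5000+9.5263i]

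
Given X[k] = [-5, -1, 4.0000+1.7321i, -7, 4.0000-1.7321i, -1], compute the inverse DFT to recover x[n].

x[n] = (1/6) Σ(k=0 to 5) X[k] · e^(2πikn/6)

Computing each x[n]:
x[0] = -1
x[1] = -1
x[2] = -2
x[3] = 2
x[4] = -3
x[5] = 0

x = [-1, -1, -2, 2, -3, 0]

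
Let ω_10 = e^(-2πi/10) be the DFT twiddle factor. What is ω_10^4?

ω_10^4 = e^(-2πi·4/10)
= cos(-2π·4/10) + i·sin(-2π·4/10)
= cos(-8π/10) + i·sin(-8π/10)

ω_10^4 = cos(-8π/10) + i·sin(-8π/10) = -0.8090-0.5878i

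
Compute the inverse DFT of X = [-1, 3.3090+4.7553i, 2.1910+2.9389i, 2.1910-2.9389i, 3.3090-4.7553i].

x[n] = (1/5) Σ(k=0 to 4) X[k] · e^(2πikn/5)

Computing each x[n]:
x[0] = 2
x[1] = -3
x[2] = -1
x[3] = -1
x[4] = 2

x = [2, -3, -1, -1, 2]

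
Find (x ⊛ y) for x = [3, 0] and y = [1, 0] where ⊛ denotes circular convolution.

(x ⊛ y)[n] = Σ(m=0 to 1) x[m] · y[(n-m) mod 2]

Computing each output sample:
(x ⊛ y)[0] = 3
(x ⊛ y)[1] = 0

x ⊛ y = [3, 0]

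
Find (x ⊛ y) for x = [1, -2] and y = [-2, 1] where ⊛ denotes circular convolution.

(x ⊛ y)[n] = Σ(m=0 to 1) x[m] · y[(n-m) mod 2]

Computing each output sample:
(x ⊛ y)[0] = -4
(x ⊛ y)[1] = 5

x ⊛ y = [-4, 5]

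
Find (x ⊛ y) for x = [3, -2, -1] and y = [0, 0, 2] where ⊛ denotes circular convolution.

(x ⊛ y)[n] = Σ(m=0 to 2) x[m] · y[(n-m) mod 3]

Computing each output sample:
(x ⊛ y)[0] = -4
(x ⊛ y)[1] = -2
(x ⊛ y)[2] = 6

x ⊛ y = [-4, -2, 6]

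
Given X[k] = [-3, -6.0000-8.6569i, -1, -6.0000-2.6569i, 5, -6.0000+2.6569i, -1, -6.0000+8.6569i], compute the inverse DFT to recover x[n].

x[n] = (1/8) Σ(k=0 to 7) X[k] · e^(2πikn/8)

Computing each x[n]:
x[0] = -3
x[1] = 1
x[2] = 2
x[3] = 1
x[4] = 3
x[5] = -3
x[6] = -1
x[7] = -3

x = [-3, 1, 2, 1, 3, -3, -1, -3]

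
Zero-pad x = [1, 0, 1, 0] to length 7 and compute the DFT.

Original 4-point DFT: [2, 0, 2, 0]
Zero-padded 7-point DFT provides frequency interpolation.

DFT_7([x, 0, ...]) = [2, 0.7775-0.9749i, 0.0990+0.4339i, 1.6235+0.7818i, 1.6235-0.7818i, 0.0990-0.4339i, 0.7775+0.9749i]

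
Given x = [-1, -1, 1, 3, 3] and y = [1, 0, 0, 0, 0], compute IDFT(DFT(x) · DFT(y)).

(x ⊛ y)[n] = Σ(m=0 to 4) x[m] · y[(n-m) mod 5]

Computing each output sample:
(x ⊛ y)[0] = -1
(x ⊛ y)[1] = -1
(x ⊛ y)[2] = 1
(x ⊛ y)[3] = 3
(x ⊛ y)[4] = 3

x ⊛ y = [-1, -1, 1, 3, 3]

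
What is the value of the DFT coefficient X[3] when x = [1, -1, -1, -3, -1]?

X[3] = Σ(n=0 to 4) x[n] · ω_5^(3n) where ω_5 = e^(-2πi/5)
= (1)·ω_5^0 + (-1)·ω_5^3 + (-1)·ω_5^6 + (-3)·ω_5^9 + (-1)·ω_5^12

X[3] = 1.3820-1.9021i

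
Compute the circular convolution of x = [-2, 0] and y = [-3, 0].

(x ⊛ y)[n] = Σ(m=0 to 1) x[m] · y[(n-m) mod 2]

Computing each output sample:
(x ⊛ y)[0] = 6
(x ⊛ y)[1] = 0

x ⊛ y = [6, 0]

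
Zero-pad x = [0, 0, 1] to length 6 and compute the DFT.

Original 3-point DFT: [1, -0.5000+0.8660i, -0.5000-0.8660i]
Zero-padded 6-point DFT provides frequency interpolation.

DFT_6([x, 0, ...]) = [1, -0.5000-0.8660i, -0.5000+0.8660i, 1, -0.5000-0.8660i, -0.5000+0.8660i]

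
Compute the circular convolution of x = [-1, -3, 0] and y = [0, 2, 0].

(x ⊛ y)[n] = Σ(m=0 to 2) x[m] · y[(n-m) mod 3]

Computing each output sample:
(x ⊛ y)[0] = 0
(x ⊛ y)[1] = -2
(x ⊛ y)[2] = -6

x ⊛ y = [0, -2, -6]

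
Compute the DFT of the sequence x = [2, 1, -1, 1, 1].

X[k] = Σ(n=0 to 4) x[n] · ω_5^(nk)
where ω_5 = e^(-2πi/5)

Computing each X[k]:
X[0] = 4
X[1] = 2.6180+1.1756i
X[2] = 0.3820-1.9021i
X[3] = 0.3820+1.9021i
X[4] = 2.6180-1.1756i

X = [4, 2.6180+1.1756i, 0.3820-1.9021i, 0.3820+1.9021i, 2.6180-1.1756i]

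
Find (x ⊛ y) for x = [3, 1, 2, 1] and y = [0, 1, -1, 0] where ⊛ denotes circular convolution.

(x ⊛ y)[n] = Σ(m=0 to 3) x[m] · y[(n-m) mod 4]

Computing each output sample:
(x ⊛ y)[0] = -1
(x ⊛ y)[1] = 2
(x ⊛ y)[2] = -2
(x ⊛ y)[3] = 1

x ⊛ y = [-1, 2, -2, 1]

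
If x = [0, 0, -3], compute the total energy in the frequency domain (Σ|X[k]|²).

Parseval: Σ|x[n]|² = (1/N)Σ|X[k]|², so Σ|X[k]|² = N·Σ|x[n]|² = 3·9.0000

Σ|X[k]|² = N·Σ|x[n]|² = 3·9.0000 = 27.0000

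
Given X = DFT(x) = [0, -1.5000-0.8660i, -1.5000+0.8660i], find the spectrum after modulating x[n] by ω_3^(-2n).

Modulation property: DFT(ω_3^(-2n)·x[n]) = X[(k-2) mod 3], so circularly shift X by 2 positions.

X[k-2] = [-1.5000-0.8660i, -1.5000+0.8660i, 0]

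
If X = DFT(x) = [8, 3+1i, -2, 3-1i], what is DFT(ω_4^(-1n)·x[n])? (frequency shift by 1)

Modulation property: DFT(ω_4^(-1n)·x[n]) = X[(k-1) mod 4], so circularly shift X by 1 positions.

X[k-1] = [3-1i, 8, 3+1i, -2]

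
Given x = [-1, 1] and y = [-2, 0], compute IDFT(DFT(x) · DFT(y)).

(x ⊛ y)[n] = Σ(m=0 to 1) x[m] · y[(n-m) mod 2]

Computing each output sample:
(x ⊛ y)[0] = 2
(x ⊛ y)[1] = -2

x ⊛ y = [2, -2]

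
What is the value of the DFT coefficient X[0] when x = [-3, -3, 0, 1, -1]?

X[0] = Σ(n=0 to 4) x[n] · ω_5^0 = Σ x[n]
= (-3) + (-3) + (0) + (1) + (-1)

X[0] = -6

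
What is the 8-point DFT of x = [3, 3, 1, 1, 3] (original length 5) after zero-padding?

Original 5-point DFT: [11, 3.2361, -1.2361, -1.2361, 3.2361]
Zero-padded 8-point DFT provides frequency interpolation.

DFT_8([x, 0, ...]) = [11, 1.4142-3.8284i, 5-2i, -1.4142-1.8284i, 3, -1.4142+1.8284i, 5+2i, 1.4142+3.8284i]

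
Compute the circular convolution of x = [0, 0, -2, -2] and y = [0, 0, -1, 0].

(x ⊛ y)[n] = Σ(m=0 to 3) x[m] · y[(n-m) mod 4]

Computing each output sample:
(x ⊛ y)[0] = 2
(x ⊛ y)[1] = 2
(x ⊛ y)[2] = 0
(x ⊛ y)[3] = 0

x ⊛ y = [2, 2, 0, 0]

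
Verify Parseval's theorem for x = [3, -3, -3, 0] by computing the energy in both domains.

Time domain:
Σ|x[n]|² = |3|² + |-3|² + |-3|² + |0|² = 27.0000

Frequency domain:
(1/4)Σ|X[k]|² = (1/4)(|-3|² + |6+3i|² + |3|² + |6-3i|²) = (1/4)·108.0000 = 27.0000

Both sides agree, confirming Parseval's theorem.

Σ|x[n]|² = (1/N)Σ|X[k]|² = 27.0000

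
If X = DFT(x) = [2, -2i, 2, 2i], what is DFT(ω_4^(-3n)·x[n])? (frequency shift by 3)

Modulation property: DFT(ω_4^(-3n)·x[n]) = X[(k-3) mod 4], so circularly shift X by 3 positions.

X[k-3] = [-2i, 2, 2i, 2]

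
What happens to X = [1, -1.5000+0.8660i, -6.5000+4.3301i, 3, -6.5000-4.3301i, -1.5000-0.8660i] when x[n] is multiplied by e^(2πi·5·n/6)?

Modulation property: DFT(ω_6^(-5n)·x[n]) = X[(k-5) mod 6], so circularly shift X by 5 positions.

X[k-5] = [-1.5000+0.8660i, -6.5000+4.3301i, 3, -6.5000-4.3301i, -1.5000-0.8660i, 1]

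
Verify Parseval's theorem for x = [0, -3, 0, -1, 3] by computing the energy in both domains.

Time domain:
Σ|x[n]|² = |0|² + |-3|² + |0|² + |-1|² + |3|² = 19.0000

Frequency domain:
(1/5)Σ|X[k]|² = (1/5)(|-1|² + |0.8090+5.1186i|² + |-0.3090+4.4778i|² + |-0.3090-4.4778i|² + |0.8090-5.1186i|²) = (1/5)·95.0000 = 19.0000

Both sides agree, confirming Parseval's theorem.

Σ|x[n]|² = (1/N)Σ|X[k]|² = 19.0000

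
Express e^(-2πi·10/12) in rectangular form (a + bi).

ω_12^10 = e^(-2πi·10/12)
= cos(-2π·10/12) + i·sin(-2π·10/12)
= cos(-20π/12) + i·sin(-20π/12)

ω_12^10 = cos(-20π/12) + i·sin(-20π/12) = 0.5000+0.8660i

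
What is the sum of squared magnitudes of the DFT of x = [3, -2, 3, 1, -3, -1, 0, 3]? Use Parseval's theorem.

Parseval: Σ|x[n]|² = (1/N)Σ|X[k]|², so Σ|X[k]|² = N·Σ|x[n]|² = 8·42.0000

Σ|X[k]|² = N·Σ|x[n]|² = 8·42.0000 = 336.0000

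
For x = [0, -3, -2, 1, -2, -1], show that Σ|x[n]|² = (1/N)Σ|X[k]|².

Time domain:
Σ|x[n]|² = |0|² + |-3|² + |-2|² + |1|² + |-2|² + |-1|² = 19.0000

Frequency domain:
(1/6)Σ|X[k]|² = (1/6)(|-7|² + |-1.0000+1.7321i|² + |5.0000+1.7321i|² + |-1|² + |5.0000-1.7321i|² + |-1.0000-1.7321i|²) = (1/6)·114.0000 = 19.0000

Both sides agree, confirming Parseval's theorem.

Σ|x[n]|² = (1/N)Σ|X[k]|² = 19.0000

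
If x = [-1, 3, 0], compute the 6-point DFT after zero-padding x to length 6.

Original 3-point DFT: [2, -2.5000-2.5981i, -2.5000+2.5981i]
Zero-padded 6-point DFT provides frequency interpolation.

DFT_6([x, 0, ...]) = [2, 0.5000-2.5981i, -2.5000-2.5981i, -4, -2.5000+2.5981i, 0.5000+2.5981i]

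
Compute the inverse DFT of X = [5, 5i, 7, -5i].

x[n] = (1/4) Σ(k=0 to 3) X[k] · e^(2πikn/4)

Computing each x[n]:
x[0] = 3
x[1] = -3
x[2] = 3
x[3] = 2

x = [3, -3, 3, 2]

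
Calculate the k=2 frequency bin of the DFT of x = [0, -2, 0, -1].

X[2] = Σ(n=0 to 3) x[n] · ω_4^(2n) where ω_4 = e^(-2πi/4)
= (0)·ω_4^0 + (-2)·ω_4^2 + (0)·ω_4^4 + (-1)·ω_4^6

X[2] = 3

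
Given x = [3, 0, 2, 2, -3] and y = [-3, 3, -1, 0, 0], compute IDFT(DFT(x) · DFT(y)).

(x ⊛ y)[n] = Σ(m=0 to 4) x[m] · y[(n-m) mod 5]

Computing each output sample:
(x ⊛ y)[0] = -20
(x ⊛ y)[1] = 12
(x ⊛ y)[2] = -9
(x ⊛ y)[3] = 0
(x ⊛ y)[4] = 13

x ⊛ y = [-20, 12, -9, 0, 13]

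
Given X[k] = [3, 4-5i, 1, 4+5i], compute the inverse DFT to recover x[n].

x[n] = (1/4) Σ(k=0 to 3) X[k] · e^(2πikn/4)

Computing each x[n]:
x[0] = 3
x[1] = 3
x[2] = -1
x[3] = -2

x = [3, 3, -1, -2]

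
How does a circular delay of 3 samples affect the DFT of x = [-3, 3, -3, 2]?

Time shift by 3: X_shifted[k] = ω_4^(3k) · X[k]
Shifted x = [3, -3, 2, -3]

DFT(x[n-3]) = [-1, 1, 11, 1]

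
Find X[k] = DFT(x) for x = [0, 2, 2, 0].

X[k] = Σ(n=0 to 3) x[n] · ω_4^(nk)
where ω_4 = e^(-2πi/4)

Computing each X[k]:
X[0] = 4
X[1] = -2-2i
X[2] = 0
X[3] = -2+2i

X = [4, -2-2i, 0, -2+2i]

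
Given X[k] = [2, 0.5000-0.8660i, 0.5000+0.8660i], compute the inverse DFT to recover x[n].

x[n] = (1/3) Σ(k=0 to 2) X[k] · e^(2πikn/3)

Computing each x[n]:
x[0] = 1
x[1] = 1
x[2] = 0

x = [1, 1, 0]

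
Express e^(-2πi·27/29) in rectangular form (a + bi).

ω_29^27 = e^(-2πi·27/29)
= cos(-2π·27/29) + i·sin(-2π·27/29)
= cos(-54π/29) + i·sin(-54π/29)

ω_29^27 = cos(-54π/29) + i·sin(-54π/29) = 0.9076+0.4199i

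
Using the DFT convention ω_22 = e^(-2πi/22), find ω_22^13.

ω_22^13 = e^(-2πi·13/22)
= cos(-2π·13/22) + i·sin(-2π·13/22)
= cos(-26π/22) + i·sin(-26π/22)

ω_22^13 = cos(-26π/22) + i·sin(-26π/22) = -0.8413+0.5406i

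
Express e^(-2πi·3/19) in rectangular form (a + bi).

ω_19^3 = e^(-2πi·3/19)
= cos(-2π·3/19) + i·sin(-2π·3/19)
= cos(-6π/19) + i·sin(-6π/19)

ω_19^3 = cos(-6π/19) + i·sin(-6π/19) = 0.5469-0.8372i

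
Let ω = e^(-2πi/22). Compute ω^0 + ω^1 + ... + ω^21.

Sum of all nth roots of unity equals 0 for n > 1 (geometric series with r ≠ 1).

0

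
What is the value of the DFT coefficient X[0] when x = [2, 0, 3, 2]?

X[0] = Σ(n=0 to 3) x[n] · ω_4^0 = Σ x[n]
= (2) + (0) + (3) + (2)

X[0] = 7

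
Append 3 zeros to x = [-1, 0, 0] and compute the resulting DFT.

Original 3-point DFT: [-1, -1, -1]
Zero-padded 6-point DFT provides frequency interpolation.

DFT_6([x, 0, ...]) = [-1, -1, -1, -1, -1, -1]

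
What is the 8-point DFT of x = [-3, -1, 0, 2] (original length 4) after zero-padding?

Original 4-point DFT: [-2, -3+3i, -4, -3-3i]
Zero-padded 8-point DFT provides frequency interpolation.

DFT_8([x, 0, ...]) = [-2, -5.1213-0.7071i, -3+3i, -0.8787-0.7071i, -4, -0.8787+0.7071i, -3-3i, -5.1213+0.7071i]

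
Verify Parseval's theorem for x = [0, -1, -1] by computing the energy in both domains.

Time domain:
Σ|x[n]|² = |0|² + |-1|² + |-1|² = 2.0000

Frequency domain:
(1/3)Σ|X[k]|² = (1/3)(|-2|² + |1|² + |1|²) = (1/3)·6.0000 = 2.0000

Both sides agree, confirming Parseval's theorem.

Σ|x[n]|² = (1/N)Σ|X[k]|² = 2.0000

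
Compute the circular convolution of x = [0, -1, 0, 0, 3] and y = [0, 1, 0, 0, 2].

(x ⊛ y)[n] = Σ(m=0 to 4) x[m] · y[(n-m) mod 5]

Computing each output sample:
(x ⊛ y)[0] = 1
(x ⊛ y)[1] = 0
(x ⊛ y)[2] = -1
(x ⊛ y)[3] = 6
(x ⊛ y)[4] = 0

x ⊛ y = [1, 0, -1, 6, 0]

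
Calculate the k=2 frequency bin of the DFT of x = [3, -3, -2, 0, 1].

X[2] = Σ(n=0 to 4) x[n] · ω_5^(2n) where ω_5 = e^(-2πi/5)
= (3)·ω_5^0 + (-3)·ω_5^2 + (-2)·ω_5^4 + (0)·ω_5^6 + (1)·ω_5^8

X[2] = 4.0000+0.4490i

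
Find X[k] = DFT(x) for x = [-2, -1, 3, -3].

X[k] = Σ(n=0 to 3) x[n] · ω_4^(nk)
where ω_4 = e^(-2πi/4)

Computing each X[k]:
X[0] = -3
X[1] = -5-2i
X[2] = 5
X[3] = -5+2i

X = [-3, -5-2i, 5, -5+2i]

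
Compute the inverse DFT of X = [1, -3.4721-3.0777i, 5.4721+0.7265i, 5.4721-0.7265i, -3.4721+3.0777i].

x[n] = (1/5) Σ(k=0 to 4) X[k] · e^(2πikn/5)

Computing each x[n]:
x[0] = 1
x[1] = -1
x[2] = 3
x[3] = 1
x[4] = -3

x = [1, -1, 3, 1, -3]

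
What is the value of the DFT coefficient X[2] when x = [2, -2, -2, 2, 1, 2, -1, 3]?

X[2] = Σ(n=0 to 7) x[n] · ω_8^(2n) where ω_8 = e^(-2πi/8)
= (2)·ω_8^0 + (-2)·ω_8^2 + (-2)·ω_8^4 + (2)·ω_8^6 + (1)·ω_8^8 + (2)·ω_8^10 + (-1)·ω_8^12 + (3)·ω_8^14

X[2] = 6+5i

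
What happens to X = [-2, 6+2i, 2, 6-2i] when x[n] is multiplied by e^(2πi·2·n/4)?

Modulation property: DFT(ω_4^(-2n)·x[n]) = X[(k-2) mod 4], so circularly shift X by 2 positions.

X[k-2] = [2, 6-2i, -2, 6+2i]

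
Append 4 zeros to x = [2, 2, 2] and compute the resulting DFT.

Original 3-point DFT: [6, 0, 0]
Zero-padded 7-point DFT provides frequency interpolation.

DFT_7([x, 0, ...]) = [6, 2.8019-3.5135i, -0.2470-1.0821i, 1.4450+0.6959i, 1.4450-0.6959i, -0.2470+1.0821i, 2.8019+3.5135i]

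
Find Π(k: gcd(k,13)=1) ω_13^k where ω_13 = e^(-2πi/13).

The primitive 13th roots of unity are ω_13^k for k coprime to 13: k ∈ {1, 2, 3, 4, 5, 6, 7, 8, 9, 10, 11, 12}
Their product equals the constant term of the cyclotomic polynomial Φ_13(x) up to sign.
For n ≥ 3, the product of all primitive nth roots of unity is 1. (For n=1 it is 1; for n=2 it is -1.)

1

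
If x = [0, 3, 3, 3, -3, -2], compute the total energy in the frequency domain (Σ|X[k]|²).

Parseval: Σ|x[n]|² = (1/N)Σ|X[k]|², so Σ|X[k]|² = N·Σ|x[n]|² = 6·40.0000

Σ|X[k]|² = N·Σ|x[n]|² = 6·40.0000 = 240.0000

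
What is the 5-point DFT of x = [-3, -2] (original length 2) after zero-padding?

Original 2-point DFT: [-5, -1]
Zero-padded 5-point DFT provides frequency interpolation.

DFT_5([x, 0, ...]) = [-5, -3.6180+1.9021i, -1.3820+1.1756i, -1.3820-1.1756i, -3.6180-1.9021i]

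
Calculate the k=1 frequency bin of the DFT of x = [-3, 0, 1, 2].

X[1] = Σ(n=0 to 3) x[n] · ω_4^(1n) where ω_4 = e^(-2πi/4)
= (-3)·ω_4^0 + (0)·ω_4^1 + (1)·ω_4^2 + (2)·ω_4^3

X[1] = -4+2i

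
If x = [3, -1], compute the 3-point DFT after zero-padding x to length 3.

Original 2-point DFT: [2, 4]
Zero-padded 3-point DFT provides frequency interpolation.

DFT_3([x, 0, ...]) = [2, 3.5000+0.8660i, 3.5000-0.8660i]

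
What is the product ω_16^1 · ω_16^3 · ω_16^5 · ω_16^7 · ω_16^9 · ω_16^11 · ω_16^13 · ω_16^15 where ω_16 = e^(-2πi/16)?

The primitive 16th roots of unity are ω_16^k for k coprime to 16: k ∈ {1, 3, 5, 7, 9, 11, 13, 15}
Their product equals the constant term of the cyclotomic polynomial Φ_16(x) up to sign.
For n ≥ 3, the product of all primitive nth roots of unity is 1. (For n=1 it is 1; for n=2 it is -1.)

1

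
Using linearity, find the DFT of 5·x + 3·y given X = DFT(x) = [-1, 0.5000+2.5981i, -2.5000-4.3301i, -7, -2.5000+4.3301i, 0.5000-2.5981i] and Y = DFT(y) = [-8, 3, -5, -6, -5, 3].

By linearity: DFT(5x + 3y) = 5·DFT(x) + 3·DFT(y)
= 5·[-1, 0.5000+2.5981i, -2.5000-4.3301i, -7, -2.5000+4.3301i, 0.5000-2.5981i] + 3·[-8, 3, -5, -6, -5, 3]

Computing element-wise:
Z[0] = 5·(-1) + 3·(-8) = -29
Z[1] = 5·(0.5000+2.5981i) + 3·(3) = 11.5000+12.9905i
Z[2] = 5·(-2.5000-4.3301i) + 3·(-5) = -27.5000-21.6505i
Z[3] = 5·(-7) + 3·(-6) = -53
Z[4] = 5·(-2.5000+4.3301i) + 3·(-5) = -27.5000+21.6505i
Z[5] = 5·(0.5000-2.5981i) + 3·(3) = 11.5000-12.9905i

DFT(5x + 3y) = 5·X + 3·Y = [-29, 11.5000+12.9905i, -27.5000-21.6505i, -53, -27.5000+21.6505i, 11.5000-12.9905i]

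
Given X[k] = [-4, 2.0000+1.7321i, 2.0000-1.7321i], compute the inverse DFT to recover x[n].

x[n] = (1/3) Σ(k=0 to 2) X[k] · e^(2πikn/3)

Computing each x[n]:
x[0] = 0
x[1] = -3
x[2] = -1

x = [0, -3, -1]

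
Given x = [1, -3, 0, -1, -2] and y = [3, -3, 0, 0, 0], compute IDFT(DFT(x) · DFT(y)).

(x ⊛ y)[n] = Σ(m=0 to 4) x[m] · y[(n-m) mod 5]

Computing each output sample:
(x ⊛ y)[0] = 9
(x ⊛ y)[1] = -12
(x ⊛ y)[2] = 9
(x ⊛ y)[3] = -3
(x ⊛ y)[4] = -3

x ⊛ y = [9, -12, 9, -3, -3]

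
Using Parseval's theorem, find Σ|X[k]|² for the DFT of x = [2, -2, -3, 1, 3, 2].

Parseval: Σ|x[n]|² = (1/N)Σ|X[k]|², so Σ|X[k]|² = N·Σ|x[n]|² = 6·31.0000

Σ|X[k]|² = N·Σ|x[n]|² = 6·31.0000 = 186.0000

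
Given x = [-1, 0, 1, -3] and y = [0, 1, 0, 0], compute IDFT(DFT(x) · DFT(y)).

(x ⊛ y)[n] = Σ(m=0 to 3) x[m] · y[(n-m) mod 4]

Computing each output sample:
(x ⊛ y)[0] = -3
(x ⊛ y)[1] = -1
(x ⊛ y)[2] = 0
(x ⊛ y)[3] = 1

x ⊛ y = [-3, -1, 0, 1]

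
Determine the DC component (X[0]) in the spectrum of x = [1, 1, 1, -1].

X[0] = Σ(n=0 to 3) x[n] · ω_4^0 = Σ x[n]
= (1) + (1) + (1) + (-1)

X[0] = 2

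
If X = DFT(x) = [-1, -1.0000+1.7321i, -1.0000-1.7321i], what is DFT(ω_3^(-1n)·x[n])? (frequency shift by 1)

Modulation property: DFT(ω_3^(-1n)·x[n]) = X[(k-1) mod 3], so circularly shift X by 1 positions.

X[k-1] = [-1.0000-1.7321i, -1, -1.0000+1.7321i]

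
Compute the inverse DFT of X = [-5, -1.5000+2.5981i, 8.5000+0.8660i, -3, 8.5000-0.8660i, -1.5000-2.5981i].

x[n] = (1/6) Σ(k=0 to 5) X[k] · e^(2πikn/6)

Computing each x[n]:
x[0] = 1
x[1] = -3
x[2] = -3
x[3] = 3
x[4] = -2
x[5] = -1

x = [1, -3, -3, 3, -2, -1]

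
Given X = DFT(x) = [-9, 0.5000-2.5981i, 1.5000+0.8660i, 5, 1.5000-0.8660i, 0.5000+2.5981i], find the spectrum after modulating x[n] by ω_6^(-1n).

Modulation property: DFT(ω_6^(-1n)·x[n]) = X[(k-1) mod 6], so circularly shift X by 1 positions.

X[k-1] = [0.5000+2.5981i, -9, 0.5000-2.5981i, 1.5000+0.8660i, 5, 1.5000-0.8660i]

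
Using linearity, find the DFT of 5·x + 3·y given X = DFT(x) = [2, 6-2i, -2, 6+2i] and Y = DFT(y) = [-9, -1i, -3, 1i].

By linearity: DFT(5x + 3y) = 5·DFT(x) + 3·DFT(y)
= 5·[2, 6-2i, -2, 6+2i] + 3·[-9, -1i, -3, 1i]

Computing element-wise:
Z[0] = 5·(2) + 3·(-9) = -17
Z[1] = 5·(6-2i) + 3·(-1i) = 30-13i
Z[2] = 5·(-2) + 3·(-3) = -19
Z[3] = 5·(6+2i) + 3·(1i) = 30+13i

DFT(5x + 3y) = 5·X + 3·Y = [-17, 30-13i, -19, 30+13i]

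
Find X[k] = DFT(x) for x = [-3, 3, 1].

X[k] = Σ(n=0 to 2) x[n] · ω_3^(nk)
where ω_3 = e^(-2πi/3)

Computing each X[k]:
X[0] = 1
X[1] = -5.0000-1.7321i
X[2] = -5.0000+1.7321i

X = [1, -5.0000-1.7321i, -5.0000+1.7321i]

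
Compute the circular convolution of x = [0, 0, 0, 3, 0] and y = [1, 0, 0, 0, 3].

(x ⊛ y)[n] = Σ(m=0 to 4) x[m] · y[(n-m) mod 5]

Computing each output sample:
(x ⊛ y)[0] = 0
(x ⊛ y)[1] = 0
(x ⊛ y)[2] = 9
(x ⊛ y)[3] = 3
(x ⊛ y)[4] = 0

x ⊛ y = [0, 0, 9, 3, 0]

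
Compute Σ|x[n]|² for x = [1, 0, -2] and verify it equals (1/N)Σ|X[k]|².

Time domain:
Σ|x[n]|² = |1|² + |0|² + |-2|² = 5.0000

Frequency domain:
(1/3)Σ|X[k]|² = (1/3)(|-1|² + |2.0000-1.7321i|² + |2.0000+1.7321i|²) = (1/3)·15.0000 = 5.0000

Both sides agree, confirming Parseval's theorem.

Σ|x[n]|² = (1/N)Σ|X[k]|² = 5.0000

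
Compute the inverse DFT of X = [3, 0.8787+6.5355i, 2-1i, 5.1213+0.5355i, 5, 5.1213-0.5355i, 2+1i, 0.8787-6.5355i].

x[n] = (1/8) Σ(k=0 to 7) X[k] · e^(2πikn/8)

Computing each x[n]:
x[0] = 3
x[1] = -2
x[2] = -1
x[3] = -1
x[4] = 0
x[5] = 2
x[6] = 2
x[7] = 0

x = [3, -2, -1, -1, 0, 2, 2, 0]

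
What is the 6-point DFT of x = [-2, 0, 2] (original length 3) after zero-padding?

Original 3-point DFT: [0, -3.0000+1.7321i, -3.0000-1.7321i]
Zero-padded 6-point DFT provides frequency interpolation.

DFT_6([x, 0, ...]) = [0, -3.0000-1.7321i, -3.0000+1.7321i, 0, -3.0000-1.7321i, -3.0000+1.7321i]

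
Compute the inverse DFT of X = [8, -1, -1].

x[n] = (1/3) Σ(k=0 to 2) X[k] · e^(2πikn/3)

Computing each x[n]:
x[0] = 2
x[1] = 3
x[2] = 3

x = [2, 3, 3]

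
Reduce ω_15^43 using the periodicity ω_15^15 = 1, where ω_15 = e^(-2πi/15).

Since ω_15^15 = 1, powers reduce modulo 15.
43 mod 15 = 13
So ω_15^43 = ω_15^13 = e^(-2πi·13/15)

ω_15^43 = ω_15^13 = 0.6691+0.7431i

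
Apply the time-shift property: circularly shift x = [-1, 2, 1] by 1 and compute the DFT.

Time shift by 1: X_shifted[k] = ω_3^(1k) · X[k]
Shifted x = [1, -1, 2]

DFT(x[n-1]) = [2, 0.5000+2.5981i, 0.5000-2.5981i]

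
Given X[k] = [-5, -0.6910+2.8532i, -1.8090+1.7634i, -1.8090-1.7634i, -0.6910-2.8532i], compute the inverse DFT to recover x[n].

x[n] = (1/5) Σ(k=0 to 4) X[k] · e^(2πikn/5)

Computing each x[n]:
x[0] = -2
x[1] = -2
x[2] = -1
x[3] = -1
x[4] = 1

x = [-2, -2, -1, -1, 1]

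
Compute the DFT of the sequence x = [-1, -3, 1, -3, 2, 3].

X[k] = Σ(n=0 to 5) x[n] · ω_6^(nk)
where ω_6 = e^(-2πi/6)

Computing each X[k]:
X[0] = -1
X[1] = 0.5000+6.0622i
X[2] = -5.5000+4.3301i
X[3] = 5
X[4] = -5.5000-4.3301i
X[5] = 0.5000-6.0622i

X = [-1, 0.5000+6.0622i, -5.5000+4.3301i, 5, -5.5000-4.3301i, 0.5000-6.0622i]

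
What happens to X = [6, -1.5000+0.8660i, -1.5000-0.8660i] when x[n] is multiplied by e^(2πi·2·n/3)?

Modulation property: DFT(ω_3^(-2n)·x[n]) = X[(k-2) mod 3], so circularly shift X by 2 positions.

X[k-2] = [-1.5000+0.8660i, -1.5000-0.8660i, 6]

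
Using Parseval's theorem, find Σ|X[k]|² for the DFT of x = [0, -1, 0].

Parseval: Σ|x[n]|² = (1/N)Σ|X[k]|², so Σ|X[k]|² = N·Σ|x[n]|² = 3·1.0000

Σ|X[k]|² = N·Σ|x[n]|² = 3·1.0000 = 3.0000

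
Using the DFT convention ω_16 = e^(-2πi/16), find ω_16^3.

ω_16^3 = e^(-2πi·3/16)
= cos(-2π·3/16) + i·sin(-2π·3/16)
= cos(-6π/16) + i·sin(-6π/16)

ω_16^3 = cos(-6π/16) + i·sin(-6π/16) = 0.3827-0.9239i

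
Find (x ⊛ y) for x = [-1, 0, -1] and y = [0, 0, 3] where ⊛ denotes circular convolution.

(x ⊛ y)[n] = Σ(m=0 to 2) x[m] · y[(n-m) mod 3]

Computing each output sample:
(x ⊛ y)[0] = 0
(x ⊛ y)[1] = -3
(x ⊛ y)[2] = -3

x ⊛ y = [0, -3, -3]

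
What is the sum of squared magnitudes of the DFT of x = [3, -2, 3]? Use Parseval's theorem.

Parseval: Σ|x[n]|² = (1/N)Σ|X[k]|², so Σ|X[k]|² = N·Σ|x[n]|² = 3·22.0000

Σ|X[k]|² = N·Σ|x[n]|² = 3·22.0000 = 66.0000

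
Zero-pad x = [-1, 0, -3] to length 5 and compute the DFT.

Original 3-point DFT: [-4, 0.5000-2.5981i, 0.5000+2.5981i]
Zero-padded 5-point DFT provides frequency interpolation.

DFT_5([x, 0, ...]) = [-4, 1.4271+1.7634i, -1.9271-2.8532i, -1.9271+2.8532i, 1.4271-1.7634i]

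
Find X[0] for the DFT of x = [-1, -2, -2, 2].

X[0] = Σ(n=0 to 3) x[n] · ω_4^0 = Σ x[n]
= (-1) + (-2) + (-2) + (2)

X[0] = -3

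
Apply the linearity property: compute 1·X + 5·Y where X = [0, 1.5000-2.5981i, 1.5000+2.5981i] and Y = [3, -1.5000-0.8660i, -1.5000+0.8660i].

By linearity: DFT(1x + 5y) = 1·DFT(x) + 5·DFT(y)
= 1·[0, 1.5000-2.5981i, 1.5000+2.5981i] + 5·[3, -1.5000-0.8660i, -1.5000+0.8660i]

Computing element-wise:
Z[0] = 1·(0) + 5·(3) = 15
Z[1] = 1·(1.5000-2.5981i) + 5·(-1.5000-0.8660i) = -6.0000-6.9281i
Z[2] = 1·(1.5000+2.5981i) + 5·(-1.5000+0.8660i) = -6.0000+6.9281i

DFT(1x + 5y) = 1·X + 5·Y = [15, -6.0000-6.9281i, -6.0000+6.9281i]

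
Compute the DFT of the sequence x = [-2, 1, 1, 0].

X[k] = Σ(n=0 to 3) x[n] · ω_4^(nk)
where ω_4 = e^(-2πi/4)

Computing each X[k]:
X[0] = 0
X[1] = -3-1i
X[2] = -2
X[3] = -3+1i

X = [0, -3-1i, -2, -3+1i]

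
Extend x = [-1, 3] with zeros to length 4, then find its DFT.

Original 2-point DFT: [2, -4]
Zero-padded 4-point DFT provides frequency interpolation.

DFT_4([x, 0, ...]) = [2, -1-3i, -4, -1+3i]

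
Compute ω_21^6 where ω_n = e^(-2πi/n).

ω_21^6 = e^(-2πi·6/21)
= cos(-2π·6/21) + i·sin(-2π·6/21)
= cos(-12π/21) + i·sin(-12π/21)

ω_21^6 = cos(-12π/21) + i·sin(-12π/21) = -0.2225-0.9749i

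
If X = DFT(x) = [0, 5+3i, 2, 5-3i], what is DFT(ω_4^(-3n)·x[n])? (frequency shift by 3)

Modulation property: DFT(ω_4^(-3n)·x[n]) = X[(k-3) mod 4], so circularly shift X by 3 positions.

X[k-3] = [5+3i, 2, 5-3i, 0]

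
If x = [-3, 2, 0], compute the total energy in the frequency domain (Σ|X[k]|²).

Parseval: Σ|x[n]|² = (1/N)Σ|X[k]|², so Σ|X[k]|² = N·Σ|x[n]|² = 3·13.0000

Σ|X[k]|² = N·Σ|x[n]|² = 3·13.0000 = 39.0000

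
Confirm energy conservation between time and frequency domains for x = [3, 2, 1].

Time domain:
Σ|x[n]|² = |3|² + |2|² + |1|² = 14.0000

Frequency domain:
(1/3)Σ|X[k]|² = (1/3)(|6|² + |1.5000-0.8660i|² + |1.5000+0.8660i|²) = (1/3)·42.0000 = 14.0000

Both sides agree, confirming Parseval's theorem.

Σ|x[n]|² = (1/N)Σ|X[k]|² = 14.0000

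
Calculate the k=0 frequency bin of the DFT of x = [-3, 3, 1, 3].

X[0] = Σ(n=0 to 3) x[n] · ω_4^0 = Σ x[n]
= (-3) + (3) + (1) + (3)

X[0] = 4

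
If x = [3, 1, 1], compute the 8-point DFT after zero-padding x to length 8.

Original 3-point DFT: [5, 2, 2]
Zero-padded 8-point DFT provides frequency interpolation.

DFT_8([x, 0, ...]) = [5, 3.7071-1.7071i, 2-1i, 2.2929+0.2929i, 3, 2.2929-0.2929i, 2+1i, 3.7071+1.7071i]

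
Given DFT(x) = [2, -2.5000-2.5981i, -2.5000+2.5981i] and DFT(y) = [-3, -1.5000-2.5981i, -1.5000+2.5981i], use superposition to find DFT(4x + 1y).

By linearity: DFT(4x + 1y) = 4·DFT(x) + 1·DFT(y)
= 4·[2, -2.5000-2.5981i, -2.5000+2.5981i] + 1·[-3, -1.5000-2.5981i, -1.5000+2.5981i]

Computing element-wise:
Z[0] = 4·(2) + 1·(-3) = 5
Z[1] = 4·(-2.5000-2.5981i) + 1·(-1.5000-2.5981i) = -11.5000-12.9905i
Z[2] = 4·(-2.5000+2.5981i) + 1·(-1.5000+2.5981i) = -11.5000+12.9905i

DFT(4x + 1y) = 4·X + 1·Y = [5, -11.5000-12.9905i, -11.5000+12.9905i]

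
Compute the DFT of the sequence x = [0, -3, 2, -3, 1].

X[k] = Σ(n=0 to 4) x[n] · ω_5^(nk)
where ω_5 = e^(-2πi/5)

Computing each X[k]:
X[0] = -3
X[1] = 0.1910+0.8653i
X[2] = 1.3090+7.1064i
X[3] = 1.3090-7.1064i
X[4] = 0.1910-0.8653i

X = [-3, 0.1910+0.8653i, 1.3090+7.1064i, 1.3090-7.1064i, 0.1910-0.8653i]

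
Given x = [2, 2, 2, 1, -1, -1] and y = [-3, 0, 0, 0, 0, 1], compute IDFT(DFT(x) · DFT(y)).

(x ⊛ y)[n] = Σ(m=0 to 5) x[m] · y[(n-m) mod 6]

Computing each output sample:
(x ⊛ y)[0] = -4
(x ⊛ y)[1] = -4
(x ⊛ y)[2] = -5
(x ⊛ y)[3] = -4
(x ⊛ y)[4] = 2
(x ⊛ y)[5] = 5

x ⊛ y = [-4, -4, -5, -4, 2, 5]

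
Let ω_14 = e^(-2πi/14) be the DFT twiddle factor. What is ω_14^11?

ω_14^11 = e^(-2πi·11/14)
= cos(-2π·11/14) + i·sin(-2π·11/14)
= cos(-22π/14) + i·sin(-22π/14)

ω_14^11 = cos(-22π/14) + i·sin(-22π/14) = 0.2225+0.9749i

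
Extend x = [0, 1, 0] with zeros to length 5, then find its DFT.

Original 3-point DFT: [1, -0.5000-0.8660i, -0.5000+0.8660i]
Zero-padded 5-point DFT provides frequency interpolation.

DFT_5([x, 0, ...]) = [1, 0.3090-0.9511i, -0.8090-0.5878i, -0.8090+0.5878i, 0.3090+0.9511i]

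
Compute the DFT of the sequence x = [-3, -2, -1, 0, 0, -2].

X[k] = Σ(n=0 to 5) x[n] · ω_6^(nk)
where ω_6 = e^(-2πi/6)

Computing each X[k]:
X[0] = -8
X[1] = -4.5000+0.8660i
X[2] = -0.5000-0.8660i
X[3] = 0
X[4] = -0.5000+0.8660i
X[5] = -4.5000-0.8660i

X = [-8, -4.5000+0.8660i, -0.5000-0.8660i, 0, -0.5000+0.8660i, -4.5000-0.8660i]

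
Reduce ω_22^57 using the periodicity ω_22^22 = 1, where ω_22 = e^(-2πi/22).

Since ω_22^22 = 1, powers reduce modulo 22.
57 mod 22 = 13
So ω_22^57 = ω_22^13 = e^(-2πi·13/22)

ω_22^57 = ω_22^13 = -0.8413+0.5406i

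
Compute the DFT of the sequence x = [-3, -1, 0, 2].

X[k] = Σ(n=0 to 3) x[n] · ω_4^(nk)
where ω_4 = e^(-2πi/4)

Computing each X[k]:
X[0] = -2
X[1] = -3+3i
X[2] = -4
X[3] = -3-3i

X = [-2, -3+3i, -4, -3-3i]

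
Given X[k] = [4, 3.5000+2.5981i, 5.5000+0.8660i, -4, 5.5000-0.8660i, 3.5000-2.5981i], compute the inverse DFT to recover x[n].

x[n] = (1/6) Σ(k=0 to 5) X[k] · e^(2πikn/6)

Computing each x[n]:
x[0] = 3
x[1] = 0
x[2] = -2
x[3] = 2
x[4] = -1
x[5] = 2

x = [3, 0, -2, 2, -1, 2]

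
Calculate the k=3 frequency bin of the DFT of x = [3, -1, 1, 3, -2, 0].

X[3] = Σ(n=0 to 5) x[n] · ω_6^(3n) where ω_6 = e^(-2πi/6)
= (3)·ω_6^0 + (-1)·ω_6^3 + (1)·ω_6^6 + (3)·ω_6^9 + (-2)·ω_6^12 + (0)·ω_6^15

X[3] = 0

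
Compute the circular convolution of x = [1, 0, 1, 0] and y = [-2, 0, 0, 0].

(x ⊛ y)[n] = Σ(m=0 to 3) x[m] · y[(n-m) mod 4]

Computing each output sample:
(x ⊛ y)[0] = -2
(x ⊛ y)[1] = 0
(x ⊛ y)[2] = -2
(x ⊛ y)[3] = 0

x ⊛ y = [-2, 0, -2, 0]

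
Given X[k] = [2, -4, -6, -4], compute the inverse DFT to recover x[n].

x[n] = (1/4) Σ(k=0 to 3) X[k] · e^(2πikn/4)

Computing each x[n]:
x[0] = -3
x[1] = 2
x[2] = 1
x[3] = 2

x = [-3, 2, 1, 2]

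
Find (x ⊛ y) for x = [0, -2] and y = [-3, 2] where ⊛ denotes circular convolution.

(x ⊛ y)[n] = Σ(m=0 to 1) x[m] · y[(n-m) mod 2]

Computing each output sample:
(x ⊛ y)[0] = -4
(x ⊛ y)[1] = 6

x ⊛ y = [-4, 6]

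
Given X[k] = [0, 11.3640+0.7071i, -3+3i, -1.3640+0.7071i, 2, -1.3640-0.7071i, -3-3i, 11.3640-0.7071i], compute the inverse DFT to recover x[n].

x[n] = (1/8) Σ(k=0 to 7) X[k] · e^(2πikn/8)

Computing each x[n]:
x[0] = 2
x[1] = 1
x[2] = 1
x[3] = -2
x[4] = -3
x[5] = -3
x[6] = 1
x[7] = 3

x = [2, 1, 1, -2, -3, -3, 1, 3]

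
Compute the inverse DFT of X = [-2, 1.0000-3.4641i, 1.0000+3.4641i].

x[n] = (1/3) Σ(k=0 to 2) X[k] · e^(2πikn/3)

Computing each x[n]:
x[0] = 0
x[1] = 1
x[2] = -3

x = [0, 1, -3]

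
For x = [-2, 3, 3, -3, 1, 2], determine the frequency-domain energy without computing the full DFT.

Parseval: Σ|x[n]|² = (1/N)Σ|X[k]|², so Σ|X[k]|² = N·Σ|x[n]|² = 6·36.0000

Σ|X[k]|² = N·Σ|x[n]|² = 6·36.0000 = 216.0000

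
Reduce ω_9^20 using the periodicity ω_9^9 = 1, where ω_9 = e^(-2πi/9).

Since ω_9^9 = 1, powers reduce modulo 9.
20 mod 9 = 2
So ω_9^20 = ω_9^2 = e^(-2πi·2/9)

ω_9^20 = ω_9^2 = 0.1736-0.9848i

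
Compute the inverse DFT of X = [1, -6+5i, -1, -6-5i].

x[n] = (1/4) Σ(k=0 to 3) X[k] · e^(2πikn/4)

Computing each x[n]:
x[0] = -3
x[1] = -2
x[2] = 3
x[3] = 3

x = [-3, -2, 3, 3]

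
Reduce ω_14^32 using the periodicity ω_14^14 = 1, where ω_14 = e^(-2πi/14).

Since ω_14^14 = 1, powers reduce modulo 14.
32 mod 14 = 4
So ω_14^32 = ω_14^4 = e^(-2πi·4/14)

ω_14^32 = ω_14^4 = -0.2225-0.9749i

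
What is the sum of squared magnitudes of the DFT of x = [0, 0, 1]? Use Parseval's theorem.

Parseval: Σ|x[n]|² = (1/N)Σ|X[k]|², so Σ|X[k]|² = N·Σ|x[n]|² = 3·1.0000

Σ|X[k]|² = N·Σ|x[n]|² = 3·1.0000 = 3.0000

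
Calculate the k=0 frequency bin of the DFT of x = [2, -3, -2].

X[0] = Σ(n=0 to 2) x[n] · ω_3^0 = Σ x[n]
= (2) + (-3) + (-2)

X[0] = -3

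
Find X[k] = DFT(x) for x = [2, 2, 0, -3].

X[k] = Σ(n=0 to 3) x[n] · ω_4^(nk)
where ω_4 = e^(-2πi/4)

Computing each X[k]:
X[0] = 1
X[1] = 2-5i
X[2] = 3
X[3] = 2+5i

X = [1, 2-5i, 3, 2+5i]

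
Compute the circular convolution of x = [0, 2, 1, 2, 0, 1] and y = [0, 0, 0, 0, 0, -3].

(x ⊛ y)[n] = Σ(m=0 to 5) x[m] · y[(n-m) mod 6]

Computing each output sample:
(x ⊛ y)[0] = -6
(x ⊛ y)[1] = -3
(x ⊛ y)[2] = -6
(x ⊛ y)[3] = 0
(x ⊛ y)[4] = -3
(x ⊛ y)[5] = 0

x ⊛ y = [-6, -3, -6, 0, -3, 0]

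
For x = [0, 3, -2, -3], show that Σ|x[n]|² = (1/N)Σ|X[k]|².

Time domain:
Σ|x[n]|² = |0|² + |3|² + |-2|² + |-3|² = 22.0000

Frequency domain:
(1/4)Σ|X[k]|² = (1/4)(|-2|² + |2-6i|² + |-2|² + |2+6i|²) = (1/4)·88.0000 = 22.0000

Both sides agree, confirming Parseval's theorem.

Σ|x[n]|² = (1/N)Σ|X[k]|² = 22.0000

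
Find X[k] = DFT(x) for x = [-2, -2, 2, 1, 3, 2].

X[k] = Σ(n=0 to 5) x[n] · ω_6^(nk)
where ω_6 = e^(-2πi/6)

Computing each X[k]:
X[0] = 4
X[1] = -5.5000+4.3301i
X[2] = -3.5000+2.5981i
X[3] = 2
X[4] = -3.5000-2.5981i
X[5] = -5.5000-4.3301i

X = [4, -5.5000+4.3301i, -3.5000+2.5981i, 2, -3.5000-2.5981i, -5.5000-4.3301i]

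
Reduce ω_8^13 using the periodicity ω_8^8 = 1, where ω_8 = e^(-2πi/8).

Since ω_8^8 = 1, powers reduce modulo 8.
13 mod 8 = 5
So ω_8^13 = ω_8^5 = e^(-2πi·5/8)

ω_8^13 = ω_8^5 = -0.7071+0.7071i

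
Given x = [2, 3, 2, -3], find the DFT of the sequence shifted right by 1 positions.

Time shift by 1: X_shifted[k] = ω_4^(1k) · X[k]
Shifted x = [-3, 2, 3, 2]

DFT(x[n-1]) = [4, -6, -4, -6]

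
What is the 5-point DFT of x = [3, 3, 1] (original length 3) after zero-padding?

Original 3-point DFT: [7, 1.0000-1.7321i, 1.0000+1.7321i]
Zero-padded 5-point DFT provides frequency interpolation.

DFT_5([x, 0, ...]) = [7, 3.1180-3.4410i, 0.8820-0.8123i, 0.8820+0.8123i, 3.1180+3.4410i]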